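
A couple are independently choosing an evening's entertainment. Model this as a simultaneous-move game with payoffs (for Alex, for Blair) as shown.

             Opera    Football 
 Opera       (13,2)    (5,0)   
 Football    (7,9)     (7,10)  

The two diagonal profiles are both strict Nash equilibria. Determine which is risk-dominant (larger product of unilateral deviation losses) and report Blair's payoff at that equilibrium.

At both Opera: Alex loses 13 − 7 = 6 by deviating; Blair loses 2 − 0 = 2. Product = 6·2 = 12.
At both Football: Alex loses 7 − 5 = 2 by deviating; Blair loses 10 − 9 = 1. Product = 2·1 = 2.
12 > 2, so both Opera is risk-dominant. Blair's payoff there is 2.

2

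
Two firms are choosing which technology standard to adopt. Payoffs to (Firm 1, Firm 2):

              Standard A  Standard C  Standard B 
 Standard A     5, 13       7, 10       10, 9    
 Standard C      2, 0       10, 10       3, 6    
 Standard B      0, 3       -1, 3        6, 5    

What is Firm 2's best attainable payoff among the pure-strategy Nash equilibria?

Both Standard A is a pure NE (Firm 1: 5 ≥ 2; Firm 2: 13 ≥ 10). Firm 2 gets 13.
Both Standard C is a pure NE (Firm 1: 10 ≥ 7; Firm 2: 10 ≥ 6). Firm 2 gets 10.
Every other cell has a profitable deviation for at least one player. Highest of {13, 10} is 13.

13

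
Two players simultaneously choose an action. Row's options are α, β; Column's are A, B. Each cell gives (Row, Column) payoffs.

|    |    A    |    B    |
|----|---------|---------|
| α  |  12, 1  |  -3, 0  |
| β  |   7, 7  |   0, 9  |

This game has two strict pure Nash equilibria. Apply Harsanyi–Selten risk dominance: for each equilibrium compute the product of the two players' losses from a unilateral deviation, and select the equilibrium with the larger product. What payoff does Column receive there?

9

At (α, A): Row loses 12 − 7 = 5 by deviating; Column loses 1 − 0 = 1. Product = 5·1 = 5.
At (β, B): Row loses 0 − (-3) = 3 by deviating; Column loses 9 − 7 = 2. Product = 3·2 = 6.
6 > 5, so (β, B) is risk-dominant. Column's payoff there is 9.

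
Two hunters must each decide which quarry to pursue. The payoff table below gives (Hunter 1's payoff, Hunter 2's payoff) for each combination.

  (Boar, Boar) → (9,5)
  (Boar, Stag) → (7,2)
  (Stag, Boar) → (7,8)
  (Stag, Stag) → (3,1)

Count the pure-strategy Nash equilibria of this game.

1

Both Boar: Hunter 1 gets 9 (best alternative 7); Hunter 2 gets 5 (best alternative 2). Neither deviates — NE.
Both Stag is not a NE: Hunter 1 would switch to Boar (7 > 3).
No other cell survives both best-response checks, so there is 1 pure NE.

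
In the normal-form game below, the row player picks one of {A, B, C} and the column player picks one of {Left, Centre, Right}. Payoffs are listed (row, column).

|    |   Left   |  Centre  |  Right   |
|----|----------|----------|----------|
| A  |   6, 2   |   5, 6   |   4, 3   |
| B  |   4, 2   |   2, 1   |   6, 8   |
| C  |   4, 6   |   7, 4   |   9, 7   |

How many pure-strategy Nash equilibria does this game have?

1

(C, Right): the row player gets 9 (best alternative 6); the column player gets 7 (best alternative 6). Neither deviates — NE.
(A, Left) is not a NE: the column player would switch to Centre (6 > 2).
No other cell survives both best-response checks, so there is 1 pure NE.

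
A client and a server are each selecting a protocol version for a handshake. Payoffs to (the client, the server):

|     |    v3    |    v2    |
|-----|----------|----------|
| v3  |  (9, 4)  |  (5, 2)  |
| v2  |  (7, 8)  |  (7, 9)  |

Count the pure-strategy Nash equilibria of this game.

2

Both v3: the client gets 9 (best alternative 7); the server gets 4 (best alternative 2). Neither deviates — NE.
Both v2: the client gets 7 (best alternative 5); the server gets 9 (best alternative 8). Neither deviates — NE.
(v2, v3) is not a NE: the client would switch to v3 (9 > 7).
No other cell survives both best-response checks, so there are 2 pure NE.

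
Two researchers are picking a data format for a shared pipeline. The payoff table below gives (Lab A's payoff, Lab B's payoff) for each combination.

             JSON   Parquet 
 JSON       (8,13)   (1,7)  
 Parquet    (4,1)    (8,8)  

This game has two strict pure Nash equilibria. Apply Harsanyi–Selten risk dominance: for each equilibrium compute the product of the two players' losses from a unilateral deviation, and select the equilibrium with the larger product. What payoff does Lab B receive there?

At both JSON: Lab A loses 8 − 4 = 4 by deviating; Lab B loses 13 − 7 = 6. Product = 4·6 = 24.
At both Parquet: Lab A loses 8 − 1 = 7 by deviating; Lab B loses 8 − 1 = 7. Product = 7·7 = 49.
49 > 24, so both Parquet is risk-dominant. Lab B's payoff there is 8.

8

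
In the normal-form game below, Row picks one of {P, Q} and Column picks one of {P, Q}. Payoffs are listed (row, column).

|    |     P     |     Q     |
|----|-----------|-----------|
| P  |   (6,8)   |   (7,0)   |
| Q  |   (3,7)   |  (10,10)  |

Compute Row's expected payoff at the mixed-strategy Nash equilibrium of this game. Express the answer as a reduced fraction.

Column mixes with probability q on P, chosen so Row is indifferent: 6q + 7(1−q) = 3q + 10(1−q) gives q = 1/2.
Row's expected payoff (from either row, since indifferent) is 6·1/2 + 7·1/2 = 13/2.

13/2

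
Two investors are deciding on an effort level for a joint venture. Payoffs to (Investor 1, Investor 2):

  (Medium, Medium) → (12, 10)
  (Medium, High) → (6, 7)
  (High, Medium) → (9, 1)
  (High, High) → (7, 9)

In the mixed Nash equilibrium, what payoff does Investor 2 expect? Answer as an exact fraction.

83/11

Investor 1 mixes with probability p on Medium, chosen so Investor 2 is indifferent: 10p + 1(1−p) = 7p + 9(1−p) gives p = 8/11.
Investor 2's expected payoff is 10·8/11 + 1·3/11 = 83/11.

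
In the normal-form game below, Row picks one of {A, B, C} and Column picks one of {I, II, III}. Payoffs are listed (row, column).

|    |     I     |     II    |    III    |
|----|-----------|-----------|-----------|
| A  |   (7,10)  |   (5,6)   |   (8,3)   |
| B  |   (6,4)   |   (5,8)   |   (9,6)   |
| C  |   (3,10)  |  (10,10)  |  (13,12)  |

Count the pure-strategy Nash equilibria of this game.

2

(A, I): Row gets 7 (best alternative 6); Column gets 10 (best alternative 6). Neither deviates — NE.
(C, III): Row gets 13 (best alternative 9); Column gets 12 (best alternative 10). Neither deviates — NE.
(B, II) is not a NE: Row would switch to C (10 > 5).
No other cell survives both best-response checks, so there are 2 pure NE.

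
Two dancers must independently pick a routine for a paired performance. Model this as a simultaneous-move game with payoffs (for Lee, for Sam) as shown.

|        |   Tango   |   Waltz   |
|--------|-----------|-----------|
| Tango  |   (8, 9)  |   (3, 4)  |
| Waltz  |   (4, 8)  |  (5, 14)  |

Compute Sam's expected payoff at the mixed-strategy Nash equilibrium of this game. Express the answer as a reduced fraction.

94/11

Lee mixes with probability p on Tango, chosen so Sam is indifferent: 9p + 8(1−p) = 4p + 14(1−p) gives p = 6/11.
Sam's expected payoff is 9·6/11 + 8·5/11 = 94/11.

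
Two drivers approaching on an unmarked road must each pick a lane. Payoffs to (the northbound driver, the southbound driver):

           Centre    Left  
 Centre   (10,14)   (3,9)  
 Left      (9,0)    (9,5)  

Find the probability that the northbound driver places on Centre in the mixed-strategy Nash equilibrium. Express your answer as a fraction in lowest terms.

1/2

The northbound driver's mix p on Centre must make the southbound driver indifferent between Centre and Left.
The southbound driver's payoff from Centre: 14p + 0(1−p). From Left: 9p + 5(1−p).
Set equal: 5p = 5(1−p) → p = 5/10 = 1/2.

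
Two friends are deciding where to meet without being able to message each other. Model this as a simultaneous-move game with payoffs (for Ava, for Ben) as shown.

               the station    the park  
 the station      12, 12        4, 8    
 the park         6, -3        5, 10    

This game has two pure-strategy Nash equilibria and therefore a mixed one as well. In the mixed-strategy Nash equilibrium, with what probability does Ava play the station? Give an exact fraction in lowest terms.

Ava's mix p on the station must make Ben indifferent between the station and the park.
Ben's payoff from the station: 12p + (-3)(1−p). From the park: 8p + 10(1−p).
Set equal: 4p = 13(1−p) → p = 13/17.

13/17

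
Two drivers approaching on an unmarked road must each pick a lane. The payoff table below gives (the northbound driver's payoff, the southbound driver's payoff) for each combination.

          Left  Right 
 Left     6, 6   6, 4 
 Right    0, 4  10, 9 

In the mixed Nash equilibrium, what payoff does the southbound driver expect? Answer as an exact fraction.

The northbound driver mixes with probability p on Left, chosen so the southbound driver is indifferent: 6p + 4(1−p) = 4p + 9(1−p) gives p = 5/7.
The southbound driver's expected payoff is 6·5/7 + 4·2/7 = 38/7.

38/7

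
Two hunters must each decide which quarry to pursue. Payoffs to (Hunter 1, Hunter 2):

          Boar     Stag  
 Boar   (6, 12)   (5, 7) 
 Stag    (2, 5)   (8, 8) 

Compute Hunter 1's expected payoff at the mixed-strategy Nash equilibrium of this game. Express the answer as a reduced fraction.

38/7

Hunter 2 mixes with probability q on Boar, chosen so Hunter 1 is indifferent: 6q + 5(1−q) = 2q + 8(1−q) gives q = 3/7.
Hunter 1's expected payoff (from either row, since indifferent) is 6·3/7 + 5·4/7 = 38/7.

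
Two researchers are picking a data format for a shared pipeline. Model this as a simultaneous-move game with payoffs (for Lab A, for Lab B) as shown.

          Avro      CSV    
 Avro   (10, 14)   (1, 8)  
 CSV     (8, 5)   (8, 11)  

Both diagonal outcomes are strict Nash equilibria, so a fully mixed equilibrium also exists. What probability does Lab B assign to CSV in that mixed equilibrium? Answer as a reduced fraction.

2/9

Lab B's mix q on Avro must make Lab A indifferent between Avro and CSV.
Lab A's payoff from Avro: 10q + 1(1−q). From CSV: 8q + 8(1−q).
Set equal: 2q = 7(1−q) → q = 7/9.
Probability on CSV is 1 − 7/9 = 2/9.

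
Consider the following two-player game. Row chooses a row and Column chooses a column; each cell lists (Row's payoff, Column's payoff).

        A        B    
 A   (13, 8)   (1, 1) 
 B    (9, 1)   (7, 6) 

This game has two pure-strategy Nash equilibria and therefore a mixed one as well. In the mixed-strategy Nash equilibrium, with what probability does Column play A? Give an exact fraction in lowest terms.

3/5

Column's mix q on A must make Row indifferent between A and B.
Row's payoff from A: 13q + 1(1−q). From B: 9q + 7(1−q).
Set equal: 4q = 6(1−q) → q = 6/10 = 3/5.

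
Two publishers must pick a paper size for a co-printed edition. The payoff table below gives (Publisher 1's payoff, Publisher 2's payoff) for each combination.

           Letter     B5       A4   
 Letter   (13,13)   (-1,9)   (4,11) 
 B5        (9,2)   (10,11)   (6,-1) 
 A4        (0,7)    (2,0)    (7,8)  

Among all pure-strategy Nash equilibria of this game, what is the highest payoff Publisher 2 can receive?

13

Both Letter is a pure NE (Publisher 1: 13 ≥ 9; Publisher 2: 13 ≥ 11). Publisher 2 gets 13.
Both B5 is a pure NE (Publisher 1: 10 ≥ 2; Publisher 2: 11 ≥ 2). Publisher 2 gets 11.
Both A4 is a pure NE (Publisher 1: 7 ≥ 6; Publisher 2: 8 ≥ 7). Publisher 2 gets 8.
Every other cell has a profitable deviation for at least one player. Highest of {13, 11, 8} is 13.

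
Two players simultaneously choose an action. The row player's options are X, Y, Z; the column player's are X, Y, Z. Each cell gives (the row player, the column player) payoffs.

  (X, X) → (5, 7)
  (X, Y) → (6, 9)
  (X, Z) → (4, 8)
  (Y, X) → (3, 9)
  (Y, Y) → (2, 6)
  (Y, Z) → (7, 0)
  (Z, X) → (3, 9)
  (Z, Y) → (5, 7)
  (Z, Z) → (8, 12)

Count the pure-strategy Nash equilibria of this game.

2

(X, Y): the row player gets 6 (best alternative 5); the column player gets 9 (best alternative 8). Neither deviates — NE.
Both Z: the row player gets 8 (best alternative 7); the column player gets 12 (best alternative 9). Neither deviates — NE.
Both Y is not a NE: the row player would switch to X (6 > 2).
No other cell survives both best-response checks, so there are 2 pure NE.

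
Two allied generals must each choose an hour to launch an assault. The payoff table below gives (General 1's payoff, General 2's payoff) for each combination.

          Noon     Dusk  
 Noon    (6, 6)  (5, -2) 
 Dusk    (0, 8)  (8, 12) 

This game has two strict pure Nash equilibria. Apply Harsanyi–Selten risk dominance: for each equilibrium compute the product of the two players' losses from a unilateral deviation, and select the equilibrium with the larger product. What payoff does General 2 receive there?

6

At both Noon: General 1 loses 6 − 0 = 6 by deviating; General 2 loses 6 − (-2) = 8. Product = 6·8 = 48.
At both Dusk: General 1 loses 8 − 5 = 3 by deviating; General 2 loses 12 − 8 = 4. Product = 3·4 = 12.
48 > 12, so both Noon is risk-dominant. General 2's payoff there is 6.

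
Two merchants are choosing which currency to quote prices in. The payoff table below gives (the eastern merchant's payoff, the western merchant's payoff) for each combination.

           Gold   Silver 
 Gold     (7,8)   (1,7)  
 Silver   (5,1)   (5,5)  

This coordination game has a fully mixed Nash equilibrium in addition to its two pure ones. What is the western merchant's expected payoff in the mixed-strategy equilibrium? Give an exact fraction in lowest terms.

The eastern merchant mixes with probability p on Gold, chosen so the western merchant is indifferent: 8p + 1(1−p) = 7p + 5(1−p) gives p = 4/5.
The western merchant's expected payoff is 8·4/5 + 1·1/5 = 33/5.

33/5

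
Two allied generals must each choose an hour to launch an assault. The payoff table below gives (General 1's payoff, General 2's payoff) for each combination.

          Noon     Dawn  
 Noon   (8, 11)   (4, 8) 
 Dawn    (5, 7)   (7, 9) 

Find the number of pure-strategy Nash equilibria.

2

Both Noon: General 1 gets 8 (best alternative 5); General 2 gets 11 (best alternative 8). Neither deviates — NE.
Both Dawn: General 1 gets 7 (best alternative 4); General 2 gets 9 (best alternative 7). Neither deviates — NE.
(Dawn, Noon) is not a NE: General 1 would switch to Noon (8 > 5).
No other cell survives both best-response checks, so there are 2 pure NE.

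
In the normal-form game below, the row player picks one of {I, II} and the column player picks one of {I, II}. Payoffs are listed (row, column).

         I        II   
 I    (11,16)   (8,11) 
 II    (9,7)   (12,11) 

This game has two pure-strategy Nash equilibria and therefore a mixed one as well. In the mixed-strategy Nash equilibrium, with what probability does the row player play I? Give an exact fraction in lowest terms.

4/9

The row player's mix p on I must make the column player indifferent between I and II.
The column player's payoff from I: 16p + 7(1−p). From II: 11p + 11(1−p).
Set equal: 5p = 4(1−p) → p = 4/9.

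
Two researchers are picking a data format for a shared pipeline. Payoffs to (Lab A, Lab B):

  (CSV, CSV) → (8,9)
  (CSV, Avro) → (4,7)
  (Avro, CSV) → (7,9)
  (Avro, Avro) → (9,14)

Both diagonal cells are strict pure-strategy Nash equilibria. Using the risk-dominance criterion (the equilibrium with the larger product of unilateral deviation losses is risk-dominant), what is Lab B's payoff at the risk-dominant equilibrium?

At both CSV: Lab A loses 8 − 7 = 1 by deviating; Lab B loses 9 − 7 = 2. Product = 1·2 = 2.
At both Avro: Lab A loses 9 − 4 = 5 by deviating; Lab B loses 14 − 9 = 5. Product = 5·5 = 25.
25 > 2, so both Avro is risk-dominant. Lab B's payoff there is 14.

14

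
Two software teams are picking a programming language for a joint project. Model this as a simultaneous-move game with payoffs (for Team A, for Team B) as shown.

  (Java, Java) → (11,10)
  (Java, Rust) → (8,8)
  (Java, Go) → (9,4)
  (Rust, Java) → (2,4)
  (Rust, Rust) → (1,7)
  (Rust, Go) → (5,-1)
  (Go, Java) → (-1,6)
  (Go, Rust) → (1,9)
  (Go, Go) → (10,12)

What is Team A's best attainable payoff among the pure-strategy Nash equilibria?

Both Java is a pure NE (Team A: 11 ≥ 2; Team B: 10 ≥ 8). Team A gets 11.
Both Go is a pure NE (Team A: 10 ≥ 9; Team B: 12 ≥ 9). Team A gets 10.
Every other cell has a profitable deviation for at least one player. Highest of {11, 10} is 11.

11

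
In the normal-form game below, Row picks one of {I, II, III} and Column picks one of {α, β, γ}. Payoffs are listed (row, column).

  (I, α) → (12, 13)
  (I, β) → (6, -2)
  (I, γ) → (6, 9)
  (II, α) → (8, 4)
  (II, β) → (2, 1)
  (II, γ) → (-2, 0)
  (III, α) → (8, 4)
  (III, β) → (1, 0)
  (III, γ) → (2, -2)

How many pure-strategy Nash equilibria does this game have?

(I, α): Row gets 12 (best alternative 8); Column gets 13 (best alternative 9). Neither deviates — NE.
(III, γ) is not a NE: Row would switch to I (6 > 2).
No other cell survives both best-response checks, so there is 1 pure NE.

1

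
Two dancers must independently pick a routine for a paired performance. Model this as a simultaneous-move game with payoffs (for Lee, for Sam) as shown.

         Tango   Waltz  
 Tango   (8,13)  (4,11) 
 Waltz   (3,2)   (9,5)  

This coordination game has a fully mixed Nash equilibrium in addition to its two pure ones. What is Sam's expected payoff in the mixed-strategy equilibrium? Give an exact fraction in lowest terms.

Lee mixes with probability p on Tango, chosen so Sam is indifferent: 13p + 2(1−p) = 11p + 5(1−p) gives p = 3/5.
Sam's expected payoff is 13·3/5 + 2·2/5 = 43/5.

43/5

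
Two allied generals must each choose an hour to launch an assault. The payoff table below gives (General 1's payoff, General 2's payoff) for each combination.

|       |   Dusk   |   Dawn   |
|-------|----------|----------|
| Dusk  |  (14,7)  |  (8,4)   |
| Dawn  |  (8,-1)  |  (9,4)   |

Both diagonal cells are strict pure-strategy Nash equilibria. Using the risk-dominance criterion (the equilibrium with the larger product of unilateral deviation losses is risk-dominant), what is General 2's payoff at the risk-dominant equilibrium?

At both Dusk: General 1 loses 14 − 8 = 6 by deviating; General 2 loses 7 − 4 = 3. Product = 6·3 = 18.
At both Dawn: General 1 loses 9 − 8 = 1 by deviating; General 2 loses 4 − (-1) = 5. Product = 1·5 = 5.
18 > 5, so both Dusk is risk-dominant. General 2's payoff there is 7.

7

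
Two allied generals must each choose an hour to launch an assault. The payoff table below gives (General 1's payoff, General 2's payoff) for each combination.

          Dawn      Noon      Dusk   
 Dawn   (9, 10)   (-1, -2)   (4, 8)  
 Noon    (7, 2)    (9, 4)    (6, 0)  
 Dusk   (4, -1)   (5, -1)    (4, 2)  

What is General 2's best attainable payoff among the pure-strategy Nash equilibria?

Both Dawn is a pure NE (General 1: 9 ≥ 7; General 2: 10 ≥ 8). General 2 gets 10.
Both Noon is a pure NE (General 1: 9 ≥ 5; General 2: 4 ≥ 2). General 2 gets 4.
Every other cell has a profitable deviation for at least one player. Highest of {10, 4} is 10.

10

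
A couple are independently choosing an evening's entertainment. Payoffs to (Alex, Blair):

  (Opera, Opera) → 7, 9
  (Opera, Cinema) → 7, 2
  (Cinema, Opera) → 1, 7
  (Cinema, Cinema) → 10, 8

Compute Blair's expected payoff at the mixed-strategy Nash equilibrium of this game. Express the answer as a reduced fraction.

29/4

Alex mixes with probability p on Opera, chosen so Blair is indifferent: 9p + 7(1−p) = 2p + 8(1−p) gives p = 1/8.
Blair's expected payoff is 9·1/8 + 7·7/8 = 29/4.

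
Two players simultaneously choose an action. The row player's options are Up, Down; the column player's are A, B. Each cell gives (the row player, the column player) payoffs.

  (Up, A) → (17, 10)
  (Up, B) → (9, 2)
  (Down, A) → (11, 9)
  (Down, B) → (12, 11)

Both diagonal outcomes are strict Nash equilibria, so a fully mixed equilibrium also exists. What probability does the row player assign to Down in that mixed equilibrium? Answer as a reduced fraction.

4/5

The row player's mix p on Up must make the column player indifferent between A and B.
The column player's payoff from A: 10p + 9(1−p). From B: 2p + 11(1−p).
Set equal: 8p = 2(1−p) → p = 2/10 = 1/5.
Probability on Down is 1 − 1/5 = 4/5.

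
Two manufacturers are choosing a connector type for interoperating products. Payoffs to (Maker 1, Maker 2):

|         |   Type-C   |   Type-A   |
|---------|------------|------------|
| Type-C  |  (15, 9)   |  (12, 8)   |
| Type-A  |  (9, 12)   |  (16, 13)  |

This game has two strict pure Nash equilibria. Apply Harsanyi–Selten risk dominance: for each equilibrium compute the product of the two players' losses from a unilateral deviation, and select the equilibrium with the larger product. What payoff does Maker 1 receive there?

15

At both Type-C: Maker 1 loses 15 − 9 = 6 by deviating; Maker 2 loses 9 − 8 = 1. Product = 6·1 = 6.
At both Type-A: Maker 1 loses 16 − 12 = 4 by deviating; Maker 2 loses 13 − 12 = 1. Product = 4·1 = 4.
6 > 4, so both Type-C is risk-dominant. Maker 1's payoff there is 15.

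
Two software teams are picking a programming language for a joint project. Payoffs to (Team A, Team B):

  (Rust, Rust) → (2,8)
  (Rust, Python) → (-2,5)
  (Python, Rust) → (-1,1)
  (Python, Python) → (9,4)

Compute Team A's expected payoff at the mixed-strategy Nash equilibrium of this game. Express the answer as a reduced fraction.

Team B mixes with probability q on Rust, chosen so Team A is indifferent: 2q + (-2)(1−q) = (-1)q + 9(1−q) gives q = 11/14.
Team A's expected payoff (from either row, since indifferent) is 2·11/14 + (-2)·3/14 = 8/7.

8/7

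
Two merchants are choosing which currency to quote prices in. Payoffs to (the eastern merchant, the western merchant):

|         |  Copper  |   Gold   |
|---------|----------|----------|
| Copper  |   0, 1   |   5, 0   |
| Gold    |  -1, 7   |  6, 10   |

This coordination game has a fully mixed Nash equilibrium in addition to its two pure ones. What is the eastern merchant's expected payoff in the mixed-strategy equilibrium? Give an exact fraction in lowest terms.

5/2

The western merchant mixes with probability q on Copper, chosen so the eastern merchant is indifferent: 0q + 5(1−q) = (-1)q + 6(1−q) gives q = 1/2.
The eastern merchant's expected payoff (from either row, since indifferent) is 0·1/2 + 5·1/2 = 5/2.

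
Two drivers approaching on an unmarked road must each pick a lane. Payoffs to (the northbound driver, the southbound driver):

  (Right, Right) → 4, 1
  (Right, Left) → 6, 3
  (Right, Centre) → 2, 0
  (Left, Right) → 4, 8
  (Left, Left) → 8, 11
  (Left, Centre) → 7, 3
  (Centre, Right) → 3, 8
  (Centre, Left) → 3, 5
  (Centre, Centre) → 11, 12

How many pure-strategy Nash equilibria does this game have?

Both Left: the northbound driver gets 8 (best alternative 6); the southbound driver gets 11 (best alternative 8). Neither deviates — NE.
Both Centre: the northbound driver gets 11 (best alternative 7); the southbound driver gets 12 (best alternative 8). Neither deviates — NE.
Both Right is not a NE: the southbound driver would switch to Left (3 > 1).
No other cell survives both best-response checks, so there are 2 pure NE.

2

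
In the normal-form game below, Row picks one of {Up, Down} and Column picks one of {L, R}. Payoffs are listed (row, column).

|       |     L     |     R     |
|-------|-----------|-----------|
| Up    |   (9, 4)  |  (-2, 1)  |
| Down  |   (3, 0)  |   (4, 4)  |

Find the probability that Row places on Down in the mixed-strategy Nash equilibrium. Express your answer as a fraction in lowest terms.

Row's mix p on Up must make Column indifferent between L and R.
Column's payoff from L: 4p + 0(1−p). From R: 1p + 4(1−p).
Set equal: 3p = 4(1−p) → p = 4/7.
Probability on Down is 1 − 4/7 = 3/7.

3/7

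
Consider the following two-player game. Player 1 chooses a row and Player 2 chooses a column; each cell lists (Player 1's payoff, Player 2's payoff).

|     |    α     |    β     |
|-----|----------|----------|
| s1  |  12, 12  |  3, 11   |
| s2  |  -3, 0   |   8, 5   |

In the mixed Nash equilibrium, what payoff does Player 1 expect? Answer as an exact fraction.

21/4

Player 2 mixes with probability q on α, chosen so Player 1 is indifferent: 12q + 3(1−q) = (-3)q + 8(1−q) gives q = 1/4.
Player 1's expected payoff (from either row, since indifferent) is 12·1/4 + 3·3/4 = 21/4.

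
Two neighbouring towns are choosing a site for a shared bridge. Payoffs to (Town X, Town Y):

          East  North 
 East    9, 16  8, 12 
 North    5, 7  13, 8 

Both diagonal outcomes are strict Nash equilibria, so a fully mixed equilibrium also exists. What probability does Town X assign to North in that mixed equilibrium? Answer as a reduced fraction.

4/5

Town X's mix p on East must make Town Y indifferent between East and North.
Town Y's payoff from East: 16p + 7(1−p). From North: 12p + 8(1−p).
Set equal: 4p = 1(1−p) → p = 1/5.
Probability on North is 1 − 1/5 = 4/5.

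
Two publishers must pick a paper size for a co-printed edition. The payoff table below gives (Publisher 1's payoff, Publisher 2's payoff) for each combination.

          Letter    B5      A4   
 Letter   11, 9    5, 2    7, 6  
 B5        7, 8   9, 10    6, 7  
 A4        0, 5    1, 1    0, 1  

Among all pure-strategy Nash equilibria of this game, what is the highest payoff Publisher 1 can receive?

Both Letter is a pure NE (Publisher 1: 11 ≥ 7; Publisher 2: 9 ≥ 6). Publisher 1 gets 11.
Both B5 is a pure NE (Publisher 1: 9 ≥ 5; Publisher 2: 10 ≥ 8). Publisher 1 gets 9.
Every other cell has a profitable deviation for at least one player. Highest of {11, 9} is 11.

11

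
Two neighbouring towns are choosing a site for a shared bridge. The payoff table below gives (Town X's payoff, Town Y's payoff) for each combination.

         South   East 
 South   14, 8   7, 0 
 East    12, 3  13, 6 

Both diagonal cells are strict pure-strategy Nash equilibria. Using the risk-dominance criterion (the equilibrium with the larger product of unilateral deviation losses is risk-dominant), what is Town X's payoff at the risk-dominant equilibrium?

At both South: Town X loses 14 − 12 = 2 by deviating; Town Y loses 8 − 0 = 8. Product = 2·8 = 16.
At both East: Town X loses 13 − 7 = 6 by deviating; Town Y loses 6 − 3 = 3. Product = 6·3 = 18.
18 > 16, so both East is risk-dominant. Town X's payoff there is 13.

13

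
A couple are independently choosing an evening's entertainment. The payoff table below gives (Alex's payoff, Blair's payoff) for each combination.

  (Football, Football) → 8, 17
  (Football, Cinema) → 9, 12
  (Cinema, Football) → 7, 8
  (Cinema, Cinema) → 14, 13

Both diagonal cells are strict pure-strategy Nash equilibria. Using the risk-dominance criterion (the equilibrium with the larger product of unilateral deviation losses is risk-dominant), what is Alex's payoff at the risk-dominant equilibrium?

14

At both Football: Alex loses 8 − 7 = 1 by deviating; Blair loses 17 − 12 = 5. Product = 1·5 = 5.
At both Cinema: Alex loses 14 − 9 = 5 by deviating; Blair loses 13 − 8 = 5. Product = 5·5 = 25.
25 > 5, so both Cinema is risk-dominant. Alex's payoff there is 14.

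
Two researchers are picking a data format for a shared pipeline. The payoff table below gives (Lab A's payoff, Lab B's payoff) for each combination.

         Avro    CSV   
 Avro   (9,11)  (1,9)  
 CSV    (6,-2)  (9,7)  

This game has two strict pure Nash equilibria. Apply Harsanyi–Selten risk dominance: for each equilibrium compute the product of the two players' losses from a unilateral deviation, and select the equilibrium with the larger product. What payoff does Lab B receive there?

7

At both Avro: Lab A loses 9 − 6 = 3 by deviating; Lab B loses 11 − 9 = 2. Product = 3·2 = 6.
At both CSV: Lab A loses 9 − 1 = 8 by deviating; Lab B loses 7 − (-2) = 9. Product = 8·9 = 72.
72 > 6, so both CSV is risk-dominant. Lab B's payoff there is 7.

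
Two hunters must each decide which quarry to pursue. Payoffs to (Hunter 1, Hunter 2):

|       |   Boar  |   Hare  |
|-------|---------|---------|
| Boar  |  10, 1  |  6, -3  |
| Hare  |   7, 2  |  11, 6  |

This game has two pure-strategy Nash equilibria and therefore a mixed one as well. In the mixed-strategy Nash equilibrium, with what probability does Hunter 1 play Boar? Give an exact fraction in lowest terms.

1/2

Hunter 1's mix p on Boar must make Hunter 2 indifferent between Boar and Hare.
Hunter 2's payoff from Boar: 1p + 2(1−p). From Hare: (-3)p + 6(1−p).
Set equal: 4p = 4(1−p) → p = 4/8 = 1/2.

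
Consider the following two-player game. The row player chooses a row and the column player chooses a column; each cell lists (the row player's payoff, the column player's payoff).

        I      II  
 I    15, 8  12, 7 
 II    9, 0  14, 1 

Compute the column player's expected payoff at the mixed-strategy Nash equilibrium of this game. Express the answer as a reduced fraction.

4

The row player mixes with probability p on I, chosen so the column player is indifferent: 8p + 0(1−p) = 7p + 1(1−p) gives p = 1/2.
The column player's expected payoff is 8·1/2 + 0·1/2 = 4.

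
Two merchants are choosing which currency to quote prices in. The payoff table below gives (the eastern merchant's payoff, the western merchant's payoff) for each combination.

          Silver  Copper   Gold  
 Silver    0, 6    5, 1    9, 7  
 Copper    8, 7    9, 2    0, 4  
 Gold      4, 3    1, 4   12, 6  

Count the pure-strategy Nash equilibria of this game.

(Copper, Silver): the eastern merchant gets 8 (best alternative 4); the western merchant gets 7 (best alternative 4). Neither deviates — NE.
Both Gold: the eastern merchant gets 12 (best alternative 9); the western merchant gets 6 (best alternative 4). Neither deviates — NE.
Both Copper is not a NE: the western merchant would switch to Silver (7 > 2).
No other cell survives both best-response checks, so there are 2 pure NE.

2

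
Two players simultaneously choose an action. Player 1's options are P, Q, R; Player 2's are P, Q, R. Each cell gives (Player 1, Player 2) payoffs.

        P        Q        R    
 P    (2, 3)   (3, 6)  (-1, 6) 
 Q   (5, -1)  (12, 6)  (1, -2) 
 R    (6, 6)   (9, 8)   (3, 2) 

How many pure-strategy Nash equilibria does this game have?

1

Both Q: Player 1 gets 12 (best alternative 9); Player 2 gets 6 (best alternative -1). Neither deviates — NE.
Both R is not a NE: Player 2 would switch to Q (8 > 2).
No other cell survives both best-response checks, so there is 1 pure NE.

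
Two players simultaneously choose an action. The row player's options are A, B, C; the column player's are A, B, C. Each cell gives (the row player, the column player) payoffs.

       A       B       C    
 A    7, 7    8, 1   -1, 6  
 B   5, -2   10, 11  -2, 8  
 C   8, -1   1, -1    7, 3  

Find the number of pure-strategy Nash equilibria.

2

Both B: the row player gets 10 (best alternative 8); the column player gets 11 (best alternative 8). Neither deviates — NE.
Both C: the row player gets 7 (best alternative -1); the column player gets 3 (best alternative -1). Neither deviates — NE.
Both A is not a NE: the row player would switch to C (8 > 7).
No other cell survives both best-response checks, so there are 2 pure NE.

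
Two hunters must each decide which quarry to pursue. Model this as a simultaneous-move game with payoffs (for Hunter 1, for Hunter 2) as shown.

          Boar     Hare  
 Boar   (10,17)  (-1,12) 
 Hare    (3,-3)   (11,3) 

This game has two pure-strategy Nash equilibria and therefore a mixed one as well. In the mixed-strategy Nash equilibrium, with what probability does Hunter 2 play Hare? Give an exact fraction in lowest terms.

Hunter 2's mix q on Boar must make Hunter 1 indifferent between Boar and Hare.
Hunter 1's payoff from Boar: 10q + (-1)(1−q). From Hare: 3q + 11(1−q).
Set equal: 7q = 12(1−q) → q = 12/19.
Probability on Hare is 1 − 12/19 = 7/19.

7/19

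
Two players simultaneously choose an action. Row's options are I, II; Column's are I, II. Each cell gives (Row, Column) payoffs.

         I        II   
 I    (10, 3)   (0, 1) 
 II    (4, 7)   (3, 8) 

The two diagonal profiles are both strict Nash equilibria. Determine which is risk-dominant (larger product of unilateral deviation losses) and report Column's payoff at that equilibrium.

At both I: Row loses 10 − 4 = 6 by deviating; Column loses 3 − 1 = 2. Product = 6·2 = 12.
At both II: Row loses 3 − 0 = 3 by deviating; Column loses 8 − 7 = 1. Product = 3·1 = 3.
12 > 3, so both I is risk-dominant. Column's payoff there is 3.

3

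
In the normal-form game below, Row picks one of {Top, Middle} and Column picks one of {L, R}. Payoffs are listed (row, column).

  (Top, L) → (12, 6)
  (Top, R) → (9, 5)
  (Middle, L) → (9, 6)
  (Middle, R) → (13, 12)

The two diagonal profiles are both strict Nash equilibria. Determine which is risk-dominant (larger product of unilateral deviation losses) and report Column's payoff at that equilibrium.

12

At (Top, L): Row loses 12 − 9 = 3 by deviating; Column loses 6 − 5 = 1. Product = 3·1 = 3.
At (Middle, R): Row loses 13 − 9 = 4 by deviating; Column loses 12 − 6 = 6. Product = 4·6 = 24.
24 > 3, so (Middle, R) is risk-dominant. Column's payoff there is 12.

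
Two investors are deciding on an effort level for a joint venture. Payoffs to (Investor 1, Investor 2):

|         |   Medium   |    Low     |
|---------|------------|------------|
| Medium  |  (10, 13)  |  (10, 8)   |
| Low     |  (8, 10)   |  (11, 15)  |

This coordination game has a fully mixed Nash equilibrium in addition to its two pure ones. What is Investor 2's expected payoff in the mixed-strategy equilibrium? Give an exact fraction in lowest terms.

23/2

Investor 1 mixes with probability p on Medium, chosen so Investor 2 is indifferent: 13p + 10(1−p) = 8p + 15(1−p) gives p = 1/2.
Investor 2's expected payoff is 13·1/2 + 10·1/2 = 23/2.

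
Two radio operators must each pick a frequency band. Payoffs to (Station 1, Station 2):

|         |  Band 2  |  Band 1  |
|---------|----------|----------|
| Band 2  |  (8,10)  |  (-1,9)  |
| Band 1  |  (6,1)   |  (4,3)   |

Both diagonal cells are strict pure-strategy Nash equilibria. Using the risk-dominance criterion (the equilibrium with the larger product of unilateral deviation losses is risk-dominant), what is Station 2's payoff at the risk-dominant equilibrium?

At both Band 2: Station 1 loses 8 − 6 = 2 by deviating; Station 2 loses 10 − 9 = 1. Product = 2·1 = 2.
At both Band 1: Station 1 loses 4 − (-1) = 5 by deviating; Station 2 loses 3 − 1 = 2. Product = 5·2 = 10.
10 > 2, so both Band 1 is risk-dominant. Station 2's payoff there is 3.

3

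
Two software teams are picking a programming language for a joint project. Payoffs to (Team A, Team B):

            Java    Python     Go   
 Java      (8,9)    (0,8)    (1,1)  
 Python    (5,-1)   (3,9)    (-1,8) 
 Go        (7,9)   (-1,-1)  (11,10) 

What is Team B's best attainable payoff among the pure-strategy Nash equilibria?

10

Both Java is a pure NE (Team A: 8 ≥ 7; Team B: 9 ≥ 8). Team B gets 9.
Both Python is a pure NE (Team A: 3 ≥ 0; Team B: 9 ≥ 8). Team B gets 9.
Both Go is a pure NE (Team A: 11 ≥ 1; Team B: 10 ≥ 9). Team B gets 10.
Every other cell has a profitable deviation for at least one player. Highest of {9, 9, 10} is 10.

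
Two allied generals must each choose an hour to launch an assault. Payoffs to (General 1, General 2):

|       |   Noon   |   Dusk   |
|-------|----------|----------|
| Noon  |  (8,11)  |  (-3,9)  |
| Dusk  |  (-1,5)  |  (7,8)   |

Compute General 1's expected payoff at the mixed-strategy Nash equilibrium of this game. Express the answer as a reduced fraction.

General 2 mixes with probability q on Noon, chosen so General 1 is indifferent: 8q + (-3)(1−q) = (-1)q + 7(1−q) gives q = 10/19.
General 1's expected payoff (from either row, since indifferent) is 8·10/19 + (-3)·9/19 = 53/19.

53/19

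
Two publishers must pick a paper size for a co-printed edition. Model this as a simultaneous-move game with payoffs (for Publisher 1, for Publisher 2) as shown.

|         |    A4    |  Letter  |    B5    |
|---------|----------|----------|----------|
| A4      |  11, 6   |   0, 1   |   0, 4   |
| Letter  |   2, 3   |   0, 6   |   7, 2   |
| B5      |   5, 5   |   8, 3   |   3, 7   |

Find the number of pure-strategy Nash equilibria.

1

Both A4: Publisher 1 gets 11 (best alternative 5); Publisher 2 gets 6 (best alternative 4). Neither deviates — NE.
Both B5 is not a NE: Publisher 1 would switch to Letter (7 > 3).
No other cell survives both best-response checks, so there is 1 pure NE.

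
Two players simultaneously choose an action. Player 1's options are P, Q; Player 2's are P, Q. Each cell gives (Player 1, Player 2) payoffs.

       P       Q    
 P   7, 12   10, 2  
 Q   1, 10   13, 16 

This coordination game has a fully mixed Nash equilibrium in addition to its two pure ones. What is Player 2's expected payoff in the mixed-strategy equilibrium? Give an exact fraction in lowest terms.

43/4

Player 1 mixes with probability p on P, chosen so Player 2 is indifferent: 12p + 10(1−p) = 2p + 16(1−p) gives p = 3/8.
Player 2's expected payoff is 12·3/8 + 10·5/8 = 43/4.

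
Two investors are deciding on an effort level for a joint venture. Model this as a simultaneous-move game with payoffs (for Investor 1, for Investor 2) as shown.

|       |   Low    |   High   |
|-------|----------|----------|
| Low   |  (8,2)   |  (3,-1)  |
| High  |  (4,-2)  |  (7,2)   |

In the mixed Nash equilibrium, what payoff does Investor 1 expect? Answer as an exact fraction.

Investor 2 mixes with probability q on Low, chosen so Investor 1 is indifferent: 8q + 3(1−q) = 4q + 7(1−q) gives q = 1/2.
Investor 1's expected payoff (from either row, since indifferent) is 8·1/2 + 3·1/2 = 11/2.

11/2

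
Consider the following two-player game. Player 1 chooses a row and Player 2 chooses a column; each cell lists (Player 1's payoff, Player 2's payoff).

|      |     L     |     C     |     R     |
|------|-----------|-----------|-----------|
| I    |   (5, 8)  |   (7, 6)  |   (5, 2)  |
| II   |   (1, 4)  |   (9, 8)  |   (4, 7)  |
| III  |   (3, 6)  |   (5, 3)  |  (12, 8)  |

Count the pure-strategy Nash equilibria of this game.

3

(I, L): Player 1 gets 5 (best alternative 3); Player 2 gets 8 (best alternative 6). Neither deviates — NE.
(II, C): Player 1 gets 9 (best alternative 7); Player 2 gets 8 (best alternative 7). Neither deviates — NE.
(III, R): Player 1 gets 12 (best alternative 5); Player 2 gets 8 (best alternative 6). Neither deviates — NE.
(I, C) is not a NE: Player 1 would switch to II (9 > 7).
No other cell survives both best-response checks, so there are 3 pure NE.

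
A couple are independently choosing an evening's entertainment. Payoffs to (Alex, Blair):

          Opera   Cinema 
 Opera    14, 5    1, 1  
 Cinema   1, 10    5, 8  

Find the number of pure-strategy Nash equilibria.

Both Opera: Alex gets 14 (best alternative 1); Blair gets 5 (best alternative 1). Neither deviates — NE.
Both Cinema is not a NE: Blair would switch to Opera (10 > 8).
No other cell survives both best-response checks, so there is 1 pure NE.

1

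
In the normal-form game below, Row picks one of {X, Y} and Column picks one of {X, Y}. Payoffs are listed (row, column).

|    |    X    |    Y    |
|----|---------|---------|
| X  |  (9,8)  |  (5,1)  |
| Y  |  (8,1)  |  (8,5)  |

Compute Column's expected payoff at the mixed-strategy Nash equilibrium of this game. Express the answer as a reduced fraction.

Row mixes with probability p on X, chosen so Column is indifferent: 8p + 1(1−p) = 1p + 5(1−p) gives p = 4/11.
Column's expected payoff is 8·4/11 + 1·7/11 = 39/11.

39/11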